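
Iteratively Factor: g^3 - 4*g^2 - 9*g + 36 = (g - 4)*(g^2 - 9) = (g - 4)*(g + 3)*(g - 3)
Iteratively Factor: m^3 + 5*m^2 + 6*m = (m + 3)*(m^2 + 2*m) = m*(m + 3)*(m + 2)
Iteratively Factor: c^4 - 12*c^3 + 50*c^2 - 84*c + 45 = (c - 3)*(c^3 - 9*c^2 + 23*c - 15) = (c - 3)^2*(c^2 - 6*c + 5) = (c - 3)^2*(c - 1)*(c - 5)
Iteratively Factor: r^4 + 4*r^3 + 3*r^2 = (r + 1)*(r^3 + 3*r^2) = (r + 1)*(r + 3)*(r^2) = r*(r + 1)*(r + 3)*(r)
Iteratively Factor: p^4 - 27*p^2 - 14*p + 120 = (p - 5)*(p^3 + 5*p^2 - 2*p - 24) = (p - 5)*(p + 4)*(p^2 + p - 6) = (p - 5)*(p + 3)*(p + 4)*(p - 2)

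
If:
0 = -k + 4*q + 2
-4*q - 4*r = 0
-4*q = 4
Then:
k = -2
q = -1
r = 1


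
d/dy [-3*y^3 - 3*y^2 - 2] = 3*y*(-3*y - 2)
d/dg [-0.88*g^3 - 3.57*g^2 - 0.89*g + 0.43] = -2.64*g^2 - 7.14*g - 0.89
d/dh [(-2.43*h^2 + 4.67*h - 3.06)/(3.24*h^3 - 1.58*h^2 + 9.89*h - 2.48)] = (7.8732*h^4 - 30.2616*h^3 + 13.0891*h^2 + 2.3832*h + 18.6818)/(10.4976*h^6 - 10.2384*h^5 + 66.5836*h^4 - 47.3228*h^3 + 105.6489*h^2 - 49.0544*h + 6.1504)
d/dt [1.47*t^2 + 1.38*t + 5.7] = 2.94*t + 1.38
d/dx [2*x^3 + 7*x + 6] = 6*x^2 + 7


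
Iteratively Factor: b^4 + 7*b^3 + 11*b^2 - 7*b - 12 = (b + 3)*(b^3 + 4*b^2 - b - 4) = (b - 1)*(b + 3)*(b^2 + 5*b + 4) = (b - 1)*(b + 1)*(b + 3)*(b + 4)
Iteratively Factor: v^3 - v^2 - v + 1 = (v + 1)*(v^2 - 2*v + 1) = (v - 1)*(v + 1)*(v - 1)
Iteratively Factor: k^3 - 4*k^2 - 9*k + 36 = (k - 3)*(k^2 - k - 12) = (k - 4)*(k - 3)*(k + 3)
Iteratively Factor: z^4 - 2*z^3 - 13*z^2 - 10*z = (z - 5)*(z^3 + 3*z^2 + 2*z) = (z - 5)*(z + 2)*(z^2 + z) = z*(z - 5)*(z + 2)*(z + 1)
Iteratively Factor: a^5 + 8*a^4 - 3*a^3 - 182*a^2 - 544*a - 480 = (a + 3)*(a^4 + 5*a^3 - 18*a^2 - 128*a - 160) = (a + 3)*(a + 4)*(a^3 + a^2 - 22*a - 40) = (a - 5)*(a + 3)*(a + 4)*(a^2 + 6*a + 8) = (a - 5)*(a + 3)*(a + 4)^2*(a + 2)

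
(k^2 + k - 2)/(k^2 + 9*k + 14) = (k - 1)/(k + 7)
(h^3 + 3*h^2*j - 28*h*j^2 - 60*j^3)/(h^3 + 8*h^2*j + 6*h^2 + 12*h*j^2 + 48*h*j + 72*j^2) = (h - 5*j)/(h + 6)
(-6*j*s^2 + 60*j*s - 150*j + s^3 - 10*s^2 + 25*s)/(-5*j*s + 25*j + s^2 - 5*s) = (-6*j*s + 30*j + s^2 - 5*s)/(-5*j + s)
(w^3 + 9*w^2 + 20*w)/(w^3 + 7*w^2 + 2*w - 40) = w/(w - 2)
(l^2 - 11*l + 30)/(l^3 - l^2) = (l^2 - 11*l + 30)/(l^2*(l - 1))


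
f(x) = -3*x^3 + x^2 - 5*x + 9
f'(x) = -9*x^2 + 2*x - 5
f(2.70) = -56.26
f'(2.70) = -65.21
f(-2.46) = 72.01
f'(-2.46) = -64.38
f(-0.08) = 9.41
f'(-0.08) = -5.22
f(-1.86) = 41.06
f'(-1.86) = -39.86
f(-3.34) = 148.63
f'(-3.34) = -112.08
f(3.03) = -80.42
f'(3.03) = -81.57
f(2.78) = -61.63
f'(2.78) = -69.00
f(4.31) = -234.16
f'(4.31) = -163.56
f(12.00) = -5091.00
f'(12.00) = -1277.00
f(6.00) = -633.00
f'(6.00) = -317.00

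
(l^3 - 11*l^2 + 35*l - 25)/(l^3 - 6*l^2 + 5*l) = (l - 5)/l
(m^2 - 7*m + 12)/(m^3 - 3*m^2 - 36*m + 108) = (m - 4)/(m^2 - 36)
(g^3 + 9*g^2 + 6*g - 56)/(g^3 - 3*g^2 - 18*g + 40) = (g + 7)/(g - 5)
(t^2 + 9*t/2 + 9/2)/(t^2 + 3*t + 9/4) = 2*(t + 3)/(2*t + 3)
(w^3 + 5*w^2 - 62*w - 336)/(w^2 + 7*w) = w - 2 - 48/w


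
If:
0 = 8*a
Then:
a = 0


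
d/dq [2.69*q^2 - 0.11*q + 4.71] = 5.38*q - 0.11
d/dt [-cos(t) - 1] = sin(t)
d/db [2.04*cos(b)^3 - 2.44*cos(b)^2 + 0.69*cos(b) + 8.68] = (-6.12*cos(b)^2 + 4.88*cos(b) - 0.69)*sin(b)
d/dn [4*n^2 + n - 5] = 8*n + 1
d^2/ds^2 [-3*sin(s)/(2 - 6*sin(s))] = 3*(-3*sin(s)^2 - sin(s) + 6)/(2*(3*sin(s) - 1)^3)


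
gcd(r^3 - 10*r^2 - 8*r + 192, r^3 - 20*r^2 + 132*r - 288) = r^2 - 14*r + 48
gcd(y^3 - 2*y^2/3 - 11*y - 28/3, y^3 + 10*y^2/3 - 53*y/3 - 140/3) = y^2 - 5*y/3 - 28/3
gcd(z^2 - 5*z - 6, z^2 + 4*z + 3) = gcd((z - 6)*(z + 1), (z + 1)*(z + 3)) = z + 1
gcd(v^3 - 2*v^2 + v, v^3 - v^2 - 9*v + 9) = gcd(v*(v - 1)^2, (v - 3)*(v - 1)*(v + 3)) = v - 1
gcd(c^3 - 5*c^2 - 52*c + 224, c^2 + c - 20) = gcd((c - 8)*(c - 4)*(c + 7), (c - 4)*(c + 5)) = c - 4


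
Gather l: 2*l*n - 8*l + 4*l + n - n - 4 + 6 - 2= l*(2*n - 4)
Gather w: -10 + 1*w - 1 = w - 11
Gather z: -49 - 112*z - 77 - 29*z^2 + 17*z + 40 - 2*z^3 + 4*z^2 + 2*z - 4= -2*z^3 - 25*z^2 - 93*z - 90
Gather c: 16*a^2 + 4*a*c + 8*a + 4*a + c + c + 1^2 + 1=16*a^2 + 12*a + c*(4*a + 2) + 2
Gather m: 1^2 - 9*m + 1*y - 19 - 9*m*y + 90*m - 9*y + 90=m*(81 - 9*y) - 8*y + 72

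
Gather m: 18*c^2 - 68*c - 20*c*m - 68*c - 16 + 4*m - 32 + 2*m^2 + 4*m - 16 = 18*c^2 - 136*c + 2*m^2 + m*(8 - 20*c) - 64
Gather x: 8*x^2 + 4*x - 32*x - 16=8*x^2 - 28*x - 16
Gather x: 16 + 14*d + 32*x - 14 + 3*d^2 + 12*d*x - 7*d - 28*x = 3*d^2 + 7*d + x*(12*d + 4) + 2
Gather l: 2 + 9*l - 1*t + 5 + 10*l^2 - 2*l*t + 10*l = 10*l^2 + l*(19 - 2*t) - t + 7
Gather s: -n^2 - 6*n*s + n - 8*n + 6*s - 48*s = -n^2 - 7*n + s*(-6*n - 42)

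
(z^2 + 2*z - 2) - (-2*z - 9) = z^2 + 4*z + 7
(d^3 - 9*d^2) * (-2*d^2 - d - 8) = -2*d^5 + 17*d^4 + d^3 + 72*d^2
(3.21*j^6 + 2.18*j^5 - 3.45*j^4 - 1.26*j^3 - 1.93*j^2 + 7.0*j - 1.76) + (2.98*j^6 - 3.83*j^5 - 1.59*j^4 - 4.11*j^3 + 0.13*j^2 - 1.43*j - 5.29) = 6.19*j^6 - 1.65*j^5 - 5.04*j^4 - 5.37*j^3 - 1.8*j^2 + 5.57*j - 7.05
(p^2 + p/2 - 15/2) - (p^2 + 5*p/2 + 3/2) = -2*p - 9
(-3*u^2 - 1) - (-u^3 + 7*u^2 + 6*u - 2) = u^3 - 10*u^2 - 6*u + 1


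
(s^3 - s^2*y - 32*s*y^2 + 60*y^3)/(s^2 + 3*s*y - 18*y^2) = (-s^2 + 7*s*y - 10*y^2)/(-s + 3*y)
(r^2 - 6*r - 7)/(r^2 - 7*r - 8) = (r - 7)/(r - 8)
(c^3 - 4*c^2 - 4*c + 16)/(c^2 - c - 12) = (c^2 - 4)/(c + 3)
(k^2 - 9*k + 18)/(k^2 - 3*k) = (k - 6)/k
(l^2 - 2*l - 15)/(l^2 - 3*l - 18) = (l - 5)/(l - 6)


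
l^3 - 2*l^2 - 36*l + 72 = (l - 6)*(l - 2)*(l + 6)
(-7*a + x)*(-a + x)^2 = -7*a^3 + 15*a^2*x - 9*a*x^2 + x^3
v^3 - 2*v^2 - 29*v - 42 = (v - 7)*(v + 2)*(v + 3)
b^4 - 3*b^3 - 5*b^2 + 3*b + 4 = (b - 4)*(b - 1)*(b + 1)^2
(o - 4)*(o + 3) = o^2 - o - 12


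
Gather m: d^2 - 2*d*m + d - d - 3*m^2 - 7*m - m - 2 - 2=d^2 - 3*m^2 + m*(-2*d - 8) - 4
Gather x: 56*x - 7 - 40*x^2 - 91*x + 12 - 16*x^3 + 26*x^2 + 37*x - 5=-16*x^3 - 14*x^2 + 2*x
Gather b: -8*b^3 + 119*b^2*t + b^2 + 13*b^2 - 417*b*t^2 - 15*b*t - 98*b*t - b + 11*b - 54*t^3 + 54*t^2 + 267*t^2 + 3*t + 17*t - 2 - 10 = -8*b^3 + b^2*(119*t + 14) + b*(-417*t^2 - 113*t + 10) - 54*t^3 + 321*t^2 + 20*t - 12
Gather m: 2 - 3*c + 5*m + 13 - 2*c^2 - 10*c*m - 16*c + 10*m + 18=-2*c^2 - 19*c + m*(15 - 10*c) + 33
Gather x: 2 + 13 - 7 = 8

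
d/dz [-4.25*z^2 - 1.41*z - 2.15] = -8.5*z - 1.41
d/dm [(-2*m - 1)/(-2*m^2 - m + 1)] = (4*m^2 + 2*m - (2*m + 1)*(4*m + 1) - 2)/(2*m^2 + m - 1)^2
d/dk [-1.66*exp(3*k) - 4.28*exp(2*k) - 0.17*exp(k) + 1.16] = (-4.98*exp(2*k) - 8.56*exp(k) - 0.17)*exp(k)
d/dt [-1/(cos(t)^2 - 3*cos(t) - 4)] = (3 - 2*cos(t))*sin(t)/(sin(t)^2 + 3*cos(t) + 3)^2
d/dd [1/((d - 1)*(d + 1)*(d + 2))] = (-(d - 1)*(d + 1) - (d - 1)*(d + 2) - (d + 1)*(d + 2))/((d - 1)^2*(d + 1)^2*(d + 2)^2)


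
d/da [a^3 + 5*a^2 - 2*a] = 3*a^2 + 10*a - 2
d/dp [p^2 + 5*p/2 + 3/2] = 2*p + 5/2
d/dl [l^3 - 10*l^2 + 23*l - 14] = 3*l^2 - 20*l + 23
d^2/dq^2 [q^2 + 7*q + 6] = 2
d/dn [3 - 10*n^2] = -20*n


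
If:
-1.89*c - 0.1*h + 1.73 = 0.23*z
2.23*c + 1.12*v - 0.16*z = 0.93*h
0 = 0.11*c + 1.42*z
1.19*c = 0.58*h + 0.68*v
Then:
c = 0.83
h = 1.84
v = -0.12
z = -0.06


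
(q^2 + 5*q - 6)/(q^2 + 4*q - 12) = (q - 1)/(q - 2)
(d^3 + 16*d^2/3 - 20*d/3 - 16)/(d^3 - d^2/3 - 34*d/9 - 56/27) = 9*(d^2 + 4*d - 12)/(9*d^2 - 15*d - 14)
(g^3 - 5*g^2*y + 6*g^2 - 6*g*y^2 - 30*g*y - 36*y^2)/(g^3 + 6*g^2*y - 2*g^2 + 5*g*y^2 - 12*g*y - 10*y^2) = (g^2 - 6*g*y + 6*g - 36*y)/(g^2 + 5*g*y - 2*g - 10*y)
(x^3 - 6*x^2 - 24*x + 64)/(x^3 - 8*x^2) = 1 + 2/x - 8/x^2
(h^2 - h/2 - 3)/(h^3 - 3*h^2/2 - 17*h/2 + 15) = (2*h + 3)/(2*h^2 + h - 15)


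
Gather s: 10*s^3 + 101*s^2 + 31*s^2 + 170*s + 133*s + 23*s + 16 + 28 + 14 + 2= 10*s^3 + 132*s^2 + 326*s + 60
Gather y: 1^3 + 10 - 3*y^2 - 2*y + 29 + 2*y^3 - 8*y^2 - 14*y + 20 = 2*y^3 - 11*y^2 - 16*y + 60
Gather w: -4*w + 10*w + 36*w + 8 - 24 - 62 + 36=42*w - 42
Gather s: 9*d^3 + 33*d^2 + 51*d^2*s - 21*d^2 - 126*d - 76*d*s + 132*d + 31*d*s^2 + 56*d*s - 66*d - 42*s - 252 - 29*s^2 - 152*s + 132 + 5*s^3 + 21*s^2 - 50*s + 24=9*d^3 + 12*d^2 - 60*d + 5*s^3 + s^2*(31*d - 8) + s*(51*d^2 - 20*d - 244) - 96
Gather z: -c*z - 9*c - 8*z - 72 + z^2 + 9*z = -9*c + z^2 + z*(1 - c) - 72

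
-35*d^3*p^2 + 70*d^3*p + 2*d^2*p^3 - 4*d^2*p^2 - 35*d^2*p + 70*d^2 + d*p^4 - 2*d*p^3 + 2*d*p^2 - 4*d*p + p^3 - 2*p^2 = (-5*d + p)*(7*d + p)*(p - 2)*(d*p + 1)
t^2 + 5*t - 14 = (t - 2)*(t + 7)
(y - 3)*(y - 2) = y^2 - 5*y + 6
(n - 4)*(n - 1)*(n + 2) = n^3 - 3*n^2 - 6*n + 8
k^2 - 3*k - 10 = (k - 5)*(k + 2)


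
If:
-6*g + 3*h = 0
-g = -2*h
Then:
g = 0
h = 0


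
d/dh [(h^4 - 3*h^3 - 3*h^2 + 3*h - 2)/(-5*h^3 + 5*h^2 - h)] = (-5*h^6 + 10*h^5 - 33*h^4 + 36*h^3 - 42*h^2 + 20*h - 2)/(h^2*(25*h^4 - 50*h^3 + 35*h^2 - 10*h + 1))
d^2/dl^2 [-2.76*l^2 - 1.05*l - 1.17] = -5.52000000000000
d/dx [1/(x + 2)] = -1/(x + 2)^2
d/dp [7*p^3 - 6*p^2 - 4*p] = 21*p^2 - 12*p - 4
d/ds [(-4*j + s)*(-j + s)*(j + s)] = -j^2 - 8*j*s + 3*s^2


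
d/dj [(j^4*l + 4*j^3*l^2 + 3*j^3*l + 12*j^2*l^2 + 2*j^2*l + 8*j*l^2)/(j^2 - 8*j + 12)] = l*(2*j^5 + 4*j^4*l - 21*j^4 - 64*j^3*l + 40*j^2*l + 92*j^2 + 288*j*l + 48*j + 96*l)/(j^4 - 16*j^3 + 88*j^2 - 192*j + 144)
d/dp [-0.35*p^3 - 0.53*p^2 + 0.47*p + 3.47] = -1.05*p^2 - 1.06*p + 0.47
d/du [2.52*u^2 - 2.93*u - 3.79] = 5.04*u - 2.93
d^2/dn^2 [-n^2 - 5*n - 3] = -2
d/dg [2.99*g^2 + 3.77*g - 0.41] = 5.98*g + 3.77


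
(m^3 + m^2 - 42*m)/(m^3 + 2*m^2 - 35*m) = (m - 6)/(m - 5)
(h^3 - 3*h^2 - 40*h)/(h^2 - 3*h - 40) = h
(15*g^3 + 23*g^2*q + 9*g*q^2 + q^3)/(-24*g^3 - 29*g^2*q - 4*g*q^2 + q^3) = (5*g + q)/(-8*g + q)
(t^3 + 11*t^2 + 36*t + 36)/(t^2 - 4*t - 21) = (t^2 + 8*t + 12)/(t - 7)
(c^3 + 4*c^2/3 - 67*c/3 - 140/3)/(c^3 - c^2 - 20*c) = (c + 7/3)/c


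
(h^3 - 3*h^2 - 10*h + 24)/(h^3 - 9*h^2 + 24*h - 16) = (h^2 + h - 6)/(h^2 - 5*h + 4)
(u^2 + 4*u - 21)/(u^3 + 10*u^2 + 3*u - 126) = 1/(u + 6)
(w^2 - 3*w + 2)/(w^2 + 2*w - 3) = (w - 2)/(w + 3)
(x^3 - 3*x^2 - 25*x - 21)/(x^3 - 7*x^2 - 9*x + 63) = (x + 1)/(x - 3)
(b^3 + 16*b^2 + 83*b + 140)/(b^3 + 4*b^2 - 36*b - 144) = (b^2 + 12*b + 35)/(b^2 - 36)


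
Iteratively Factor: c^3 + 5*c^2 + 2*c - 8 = (c + 2)*(c^2 + 3*c - 4) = (c - 1)*(c + 2)*(c + 4)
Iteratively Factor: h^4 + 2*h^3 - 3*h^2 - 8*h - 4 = (h + 1)*(h^3 + h^2 - 4*h - 4) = (h + 1)*(h + 2)*(h^2 - h - 2) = (h - 2)*(h + 1)*(h + 2)*(h + 1)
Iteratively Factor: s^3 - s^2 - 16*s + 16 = (s + 4)*(s^2 - 5*s + 4) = (s - 1)*(s + 4)*(s - 4)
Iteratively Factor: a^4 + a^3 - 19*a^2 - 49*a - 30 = (a + 3)*(a^3 - 2*a^2 - 13*a - 10) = (a + 2)*(a + 3)*(a^2 - 4*a - 5) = (a - 5)*(a + 2)*(a + 3)*(a + 1)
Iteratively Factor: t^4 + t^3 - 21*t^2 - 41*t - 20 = (t + 1)*(t^3 - 21*t - 20) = (t + 1)*(t + 4)*(t^2 - 4*t - 5) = (t + 1)^2*(t + 4)*(t - 5)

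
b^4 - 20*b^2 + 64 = (b - 4)*(b - 2)*(b + 2)*(b + 4)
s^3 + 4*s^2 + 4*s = s*(s + 2)^2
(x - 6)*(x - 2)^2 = x^3 - 10*x^2 + 28*x - 24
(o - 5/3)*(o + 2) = o^2 + o/3 - 10/3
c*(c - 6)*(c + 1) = c^3 - 5*c^2 - 6*c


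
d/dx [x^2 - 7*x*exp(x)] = -7*x*exp(x) + 2*x - 7*exp(x)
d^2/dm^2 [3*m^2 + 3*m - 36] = 6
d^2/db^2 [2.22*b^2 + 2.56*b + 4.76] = 4.44000000000000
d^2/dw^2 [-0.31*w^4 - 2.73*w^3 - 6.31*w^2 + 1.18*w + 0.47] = -3.72*w^2 - 16.38*w - 12.62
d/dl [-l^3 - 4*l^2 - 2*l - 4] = -3*l^2 - 8*l - 2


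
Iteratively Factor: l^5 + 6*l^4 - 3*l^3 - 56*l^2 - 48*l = (l + 4)*(l^4 + 2*l^3 - 11*l^2 - 12*l) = (l + 4)^2*(l^3 - 2*l^2 - 3*l) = (l + 1)*(l + 4)^2*(l^2 - 3*l) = (l - 3)*(l + 1)*(l + 4)^2*(l)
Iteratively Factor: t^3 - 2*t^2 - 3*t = (t)*(t^2 - 2*t - 3) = t*(t + 1)*(t - 3)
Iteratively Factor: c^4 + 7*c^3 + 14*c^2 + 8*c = (c + 2)*(c^3 + 5*c^2 + 4*c) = c*(c + 2)*(c^2 + 5*c + 4) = c*(c + 2)*(c + 4)*(c + 1)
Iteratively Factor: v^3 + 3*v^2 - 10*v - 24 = (v + 4)*(v^2 - v - 6) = (v + 2)*(v + 4)*(v - 3)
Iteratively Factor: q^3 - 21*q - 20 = (q + 1)*(q^2 - q - 20) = (q + 1)*(q + 4)*(q - 5)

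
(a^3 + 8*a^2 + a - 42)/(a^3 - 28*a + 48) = (a^2 + 10*a + 21)/(a^2 + 2*a - 24)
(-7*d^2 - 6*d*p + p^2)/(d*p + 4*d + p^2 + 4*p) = (-7*d + p)/(p + 4)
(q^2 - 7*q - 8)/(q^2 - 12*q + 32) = (q + 1)/(q - 4)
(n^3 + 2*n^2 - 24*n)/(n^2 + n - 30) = n*(n - 4)/(n - 5)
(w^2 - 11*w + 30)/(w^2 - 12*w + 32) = (w^2 - 11*w + 30)/(w^2 - 12*w + 32)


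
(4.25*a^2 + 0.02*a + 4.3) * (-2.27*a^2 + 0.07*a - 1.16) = -9.6475*a^4 + 0.2521*a^3 - 14.6896*a^2 + 0.2778*a - 4.988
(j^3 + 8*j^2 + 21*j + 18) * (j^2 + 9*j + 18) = j^5 + 17*j^4 + 111*j^3 + 351*j^2 + 540*j + 324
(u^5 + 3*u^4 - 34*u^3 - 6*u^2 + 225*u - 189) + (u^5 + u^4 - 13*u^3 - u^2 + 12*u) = 2*u^5 + 4*u^4 - 47*u^3 - 7*u^2 + 237*u - 189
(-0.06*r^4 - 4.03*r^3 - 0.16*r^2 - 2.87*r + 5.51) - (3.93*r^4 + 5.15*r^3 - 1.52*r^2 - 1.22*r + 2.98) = -3.99*r^4 - 9.18*r^3 + 1.36*r^2 - 1.65*r + 2.53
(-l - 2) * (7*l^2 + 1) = -7*l^3 - 14*l^2 - l - 2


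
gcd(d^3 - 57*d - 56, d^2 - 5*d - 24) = d - 8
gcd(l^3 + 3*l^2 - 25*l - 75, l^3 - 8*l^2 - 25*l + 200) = l^2 - 25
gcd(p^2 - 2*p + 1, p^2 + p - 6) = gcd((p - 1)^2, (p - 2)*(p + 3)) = 1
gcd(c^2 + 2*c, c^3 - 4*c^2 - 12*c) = c^2 + 2*c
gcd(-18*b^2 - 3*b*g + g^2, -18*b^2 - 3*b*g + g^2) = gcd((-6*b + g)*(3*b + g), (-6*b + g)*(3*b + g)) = 18*b^2 + 3*b*g - g^2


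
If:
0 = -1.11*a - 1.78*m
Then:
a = -1.6036036036036*m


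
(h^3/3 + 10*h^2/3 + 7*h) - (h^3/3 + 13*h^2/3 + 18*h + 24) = -h^2 - 11*h - 24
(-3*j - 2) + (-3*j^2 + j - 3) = -3*j^2 - 2*j - 5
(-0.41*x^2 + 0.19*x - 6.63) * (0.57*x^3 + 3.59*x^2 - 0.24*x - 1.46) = -0.2337*x^5 - 1.3636*x^4 - 2.9986*x^3 - 23.2487*x^2 + 1.3138*x + 9.6798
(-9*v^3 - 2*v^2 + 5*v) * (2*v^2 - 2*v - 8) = -18*v^5 + 14*v^4 + 86*v^3 + 6*v^2 - 40*v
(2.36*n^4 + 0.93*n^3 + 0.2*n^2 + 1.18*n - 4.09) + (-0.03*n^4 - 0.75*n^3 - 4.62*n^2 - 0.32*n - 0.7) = 2.33*n^4 + 0.18*n^3 - 4.42*n^2 + 0.86*n - 4.79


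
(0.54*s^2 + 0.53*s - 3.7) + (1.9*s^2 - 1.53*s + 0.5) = 2.44*s^2 - 1.0*s - 3.2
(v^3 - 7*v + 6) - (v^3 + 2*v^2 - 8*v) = -2*v^2 + v + 6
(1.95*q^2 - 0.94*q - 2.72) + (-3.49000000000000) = 1.95*q^2 - 0.94*q - 6.21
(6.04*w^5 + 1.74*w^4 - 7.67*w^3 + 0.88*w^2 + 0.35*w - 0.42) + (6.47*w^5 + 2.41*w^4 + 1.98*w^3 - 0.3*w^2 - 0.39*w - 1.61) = 12.51*w^5 + 4.15*w^4 - 5.69*w^3 + 0.58*w^2 - 0.04*w - 2.03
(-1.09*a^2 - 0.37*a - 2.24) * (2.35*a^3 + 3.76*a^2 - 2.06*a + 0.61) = -2.5615*a^5 - 4.9679*a^4 - 4.4098*a^3 - 8.3251*a^2 + 4.3887*a - 1.3664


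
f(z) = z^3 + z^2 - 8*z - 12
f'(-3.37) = 19.33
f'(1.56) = 2.42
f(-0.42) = -8.54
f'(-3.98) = 31.56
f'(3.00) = 25.00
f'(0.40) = -6.72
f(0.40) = -14.98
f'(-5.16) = 61.56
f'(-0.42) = -8.31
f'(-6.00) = 88.00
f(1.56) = -18.25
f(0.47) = -15.44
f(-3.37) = -11.96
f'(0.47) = -6.40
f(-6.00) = -144.00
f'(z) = 3*z^2 + 2*z - 8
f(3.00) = 0.00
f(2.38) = -11.89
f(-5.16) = -81.48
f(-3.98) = -27.36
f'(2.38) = 13.75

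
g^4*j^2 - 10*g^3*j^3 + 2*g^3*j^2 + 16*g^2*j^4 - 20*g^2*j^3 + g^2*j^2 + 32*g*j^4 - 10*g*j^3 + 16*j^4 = (g - 8*j)*(g - 2*j)*(g*j + j)^2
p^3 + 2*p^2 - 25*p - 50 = (p - 5)*(p + 2)*(p + 5)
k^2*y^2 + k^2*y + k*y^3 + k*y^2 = y*(k + y)*(k*y + k)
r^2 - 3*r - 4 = (r - 4)*(r + 1)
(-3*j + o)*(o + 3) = -3*j*o - 9*j + o^2 + 3*o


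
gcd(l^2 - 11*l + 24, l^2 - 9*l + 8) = l - 8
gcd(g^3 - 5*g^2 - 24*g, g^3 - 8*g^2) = g^2 - 8*g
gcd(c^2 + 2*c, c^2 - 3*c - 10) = c + 2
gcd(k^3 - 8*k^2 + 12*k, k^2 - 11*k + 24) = 1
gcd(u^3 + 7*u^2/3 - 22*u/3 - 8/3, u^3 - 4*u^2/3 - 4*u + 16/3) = u - 2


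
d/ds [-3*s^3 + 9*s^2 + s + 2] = -9*s^2 + 18*s + 1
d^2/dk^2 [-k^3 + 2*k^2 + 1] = 4 - 6*k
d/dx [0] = 0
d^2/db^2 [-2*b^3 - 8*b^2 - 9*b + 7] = -12*b - 16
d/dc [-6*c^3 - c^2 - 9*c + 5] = -18*c^2 - 2*c - 9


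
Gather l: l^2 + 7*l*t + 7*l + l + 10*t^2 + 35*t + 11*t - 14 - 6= l^2 + l*(7*t + 8) + 10*t^2 + 46*t - 20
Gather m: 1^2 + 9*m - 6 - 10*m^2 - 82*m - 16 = -10*m^2 - 73*m - 21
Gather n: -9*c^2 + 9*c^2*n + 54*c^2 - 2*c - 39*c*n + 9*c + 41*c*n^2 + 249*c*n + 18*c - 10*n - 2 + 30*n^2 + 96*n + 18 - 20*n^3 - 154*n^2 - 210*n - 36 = 45*c^2 + 25*c - 20*n^3 + n^2*(41*c - 124) + n*(9*c^2 + 210*c - 124) - 20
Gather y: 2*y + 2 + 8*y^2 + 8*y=8*y^2 + 10*y + 2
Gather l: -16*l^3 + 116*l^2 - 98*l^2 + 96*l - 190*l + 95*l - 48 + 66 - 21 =-16*l^3 + 18*l^2 + l - 3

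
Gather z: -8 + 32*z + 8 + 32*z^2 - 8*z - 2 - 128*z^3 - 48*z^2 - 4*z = -128*z^3 - 16*z^2 + 20*z - 2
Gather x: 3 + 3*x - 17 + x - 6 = 4*x - 20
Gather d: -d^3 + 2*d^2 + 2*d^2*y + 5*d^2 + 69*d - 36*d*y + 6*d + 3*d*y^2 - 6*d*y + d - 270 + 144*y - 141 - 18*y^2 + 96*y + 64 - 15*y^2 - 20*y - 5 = -d^3 + d^2*(2*y + 7) + d*(3*y^2 - 42*y + 76) - 33*y^2 + 220*y - 352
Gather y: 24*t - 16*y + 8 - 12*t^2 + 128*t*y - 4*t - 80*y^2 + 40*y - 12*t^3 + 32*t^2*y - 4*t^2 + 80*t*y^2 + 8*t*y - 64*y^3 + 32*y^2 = -12*t^3 - 16*t^2 + 20*t - 64*y^3 + y^2*(80*t - 48) + y*(32*t^2 + 136*t + 24) + 8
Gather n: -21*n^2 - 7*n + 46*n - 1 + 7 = -21*n^2 + 39*n + 6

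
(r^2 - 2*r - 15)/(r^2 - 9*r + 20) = (r + 3)/(r - 4)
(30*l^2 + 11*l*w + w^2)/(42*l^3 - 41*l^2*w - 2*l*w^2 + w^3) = (5*l + w)/(7*l^2 - 8*l*w + w^2)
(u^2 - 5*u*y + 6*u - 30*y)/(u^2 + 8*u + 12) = (u - 5*y)/(u + 2)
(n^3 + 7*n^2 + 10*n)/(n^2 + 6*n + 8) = n*(n + 5)/(n + 4)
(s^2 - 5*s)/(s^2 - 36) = s*(s - 5)/(s^2 - 36)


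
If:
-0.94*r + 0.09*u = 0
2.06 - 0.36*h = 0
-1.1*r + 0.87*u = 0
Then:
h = 5.72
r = 0.00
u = 0.00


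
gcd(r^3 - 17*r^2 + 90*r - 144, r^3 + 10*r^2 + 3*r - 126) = r - 3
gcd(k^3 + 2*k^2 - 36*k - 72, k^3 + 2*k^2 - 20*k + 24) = k + 6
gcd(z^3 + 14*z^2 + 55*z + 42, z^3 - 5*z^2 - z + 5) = z + 1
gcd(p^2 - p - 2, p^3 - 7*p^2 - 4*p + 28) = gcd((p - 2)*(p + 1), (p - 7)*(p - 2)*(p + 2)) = p - 2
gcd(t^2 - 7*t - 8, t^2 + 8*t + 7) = t + 1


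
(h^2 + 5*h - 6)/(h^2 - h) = (h + 6)/h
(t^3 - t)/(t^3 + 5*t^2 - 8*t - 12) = t*(t - 1)/(t^2 + 4*t - 12)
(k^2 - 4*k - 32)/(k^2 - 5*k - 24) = (k + 4)/(k + 3)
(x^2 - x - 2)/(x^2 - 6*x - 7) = (x - 2)/(x - 7)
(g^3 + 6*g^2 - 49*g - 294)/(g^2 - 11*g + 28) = (g^2 + 13*g + 42)/(g - 4)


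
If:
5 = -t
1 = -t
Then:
No Solution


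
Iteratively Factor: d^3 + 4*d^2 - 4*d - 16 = (d + 4)*(d^2 - 4) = (d + 2)*(d + 4)*(d - 2)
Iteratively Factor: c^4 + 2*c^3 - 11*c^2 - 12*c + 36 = (c + 3)*(c^3 - c^2 - 8*c + 12) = (c + 3)^2*(c^2 - 4*c + 4) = (c - 2)*(c + 3)^2*(c - 2)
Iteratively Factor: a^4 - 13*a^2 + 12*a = (a - 1)*(a^3 + a^2 - 12*a) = a*(a - 1)*(a^2 + a - 12) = a*(a - 3)*(a - 1)*(a + 4)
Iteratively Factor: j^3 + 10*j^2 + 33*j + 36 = (j + 3)*(j^2 + 7*j + 12) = (j + 3)^2*(j + 4)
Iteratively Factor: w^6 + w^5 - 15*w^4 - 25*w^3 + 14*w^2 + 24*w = (w + 1)*(w^5 - 15*w^3 - 10*w^2 + 24*w) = (w - 4)*(w + 1)*(w^4 + 4*w^3 + w^2 - 6*w) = (w - 4)*(w + 1)*(w + 2)*(w^3 + 2*w^2 - 3*w) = w*(w - 4)*(w + 1)*(w + 2)*(w^2 + 2*w - 3) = w*(w - 4)*(w + 1)*(w + 2)*(w + 3)*(w - 1)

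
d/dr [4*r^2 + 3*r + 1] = 8*r + 3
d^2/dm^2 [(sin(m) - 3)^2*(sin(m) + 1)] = -9*sin(m)^3 + 20*sin(m)^2 + 3*sin(m) - 10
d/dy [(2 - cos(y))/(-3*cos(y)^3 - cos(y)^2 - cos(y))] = (cos(y) - 17*cos(2*y) + 3*cos(3*y) - 21)*sin(y)/(2*(3*cos(y)^2 + cos(y) + 1)^2*cos(y)^2)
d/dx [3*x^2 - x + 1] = 6*x - 1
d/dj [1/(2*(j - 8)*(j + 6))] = (1 - j)/(j^4 - 4*j^3 - 92*j^2 + 192*j + 2304)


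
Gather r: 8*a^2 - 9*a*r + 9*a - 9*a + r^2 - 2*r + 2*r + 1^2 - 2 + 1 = 8*a^2 - 9*a*r + r^2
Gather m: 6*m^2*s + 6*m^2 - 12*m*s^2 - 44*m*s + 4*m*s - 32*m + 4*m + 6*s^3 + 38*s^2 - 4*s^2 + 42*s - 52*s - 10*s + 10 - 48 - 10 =m^2*(6*s + 6) + m*(-12*s^2 - 40*s - 28) + 6*s^3 + 34*s^2 - 20*s - 48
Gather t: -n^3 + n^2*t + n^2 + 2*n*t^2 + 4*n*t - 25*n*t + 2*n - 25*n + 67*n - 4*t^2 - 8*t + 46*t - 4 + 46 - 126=-n^3 + n^2 + 44*n + t^2*(2*n - 4) + t*(n^2 - 21*n + 38) - 84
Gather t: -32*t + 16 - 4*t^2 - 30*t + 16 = -4*t^2 - 62*t + 32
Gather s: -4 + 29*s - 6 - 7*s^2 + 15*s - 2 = -7*s^2 + 44*s - 12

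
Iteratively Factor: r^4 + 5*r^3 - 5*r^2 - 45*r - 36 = (r + 4)*(r^3 + r^2 - 9*r - 9) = (r - 3)*(r + 4)*(r^2 + 4*r + 3) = (r - 3)*(r + 3)*(r + 4)*(r + 1)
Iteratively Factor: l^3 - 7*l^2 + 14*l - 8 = (l - 4)*(l^2 - 3*l + 2) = (l - 4)*(l - 2)*(l - 1)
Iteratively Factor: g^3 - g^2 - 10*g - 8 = (g - 4)*(g^2 + 3*g + 2) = (g - 4)*(g + 2)*(g + 1)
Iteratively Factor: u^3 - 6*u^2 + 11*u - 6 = (u - 1)*(u^2 - 5*u + 6) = (u - 2)*(u - 1)*(u - 3)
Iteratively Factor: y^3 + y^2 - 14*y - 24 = (y + 2)*(y^2 - y - 12) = (y - 4)*(y + 2)*(y + 3)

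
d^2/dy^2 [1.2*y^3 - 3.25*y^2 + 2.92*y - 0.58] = 7.2*y - 6.5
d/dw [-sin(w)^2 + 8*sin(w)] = 2*(4 - sin(w))*cos(w)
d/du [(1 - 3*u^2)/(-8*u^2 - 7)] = 58*u/(8*u^2 + 7)^2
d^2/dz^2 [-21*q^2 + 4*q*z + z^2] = 2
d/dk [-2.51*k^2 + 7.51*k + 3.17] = 7.51 - 5.02*k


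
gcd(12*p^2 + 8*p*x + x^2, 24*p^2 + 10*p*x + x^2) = 6*p + x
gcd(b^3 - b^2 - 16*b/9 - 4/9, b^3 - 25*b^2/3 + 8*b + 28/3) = b^2 - 4*b/3 - 4/3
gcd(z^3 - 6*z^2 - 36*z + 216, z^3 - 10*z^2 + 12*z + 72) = z^2 - 12*z + 36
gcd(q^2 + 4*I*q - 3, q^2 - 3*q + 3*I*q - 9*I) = q + 3*I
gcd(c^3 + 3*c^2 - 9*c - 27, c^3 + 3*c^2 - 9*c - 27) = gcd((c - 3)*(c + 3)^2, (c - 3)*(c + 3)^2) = c^3 + 3*c^2 - 9*c - 27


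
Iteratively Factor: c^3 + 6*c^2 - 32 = (c + 4)*(c^2 + 2*c - 8) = (c - 2)*(c + 4)*(c + 4)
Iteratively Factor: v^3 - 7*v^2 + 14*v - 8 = (v - 4)*(v^2 - 3*v + 2) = (v - 4)*(v - 1)*(v - 2)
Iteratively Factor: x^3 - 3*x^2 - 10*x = (x + 2)*(x^2 - 5*x) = x*(x + 2)*(x - 5)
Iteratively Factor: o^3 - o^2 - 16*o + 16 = (o - 4)*(o^2 + 3*o - 4) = (o - 4)*(o + 4)*(o - 1)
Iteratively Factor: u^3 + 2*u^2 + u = (u + 1)*(u^2 + u) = (u + 1)^2*(u)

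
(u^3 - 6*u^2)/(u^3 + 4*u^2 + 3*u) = u*(u - 6)/(u^2 + 4*u + 3)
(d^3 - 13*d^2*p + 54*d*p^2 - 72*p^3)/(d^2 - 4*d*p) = d - 9*p + 18*p^2/d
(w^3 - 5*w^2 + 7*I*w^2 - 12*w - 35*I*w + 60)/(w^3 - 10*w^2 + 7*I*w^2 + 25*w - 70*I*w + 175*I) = (w^2 + 7*I*w - 12)/(w^2 + w*(-5 + 7*I) - 35*I)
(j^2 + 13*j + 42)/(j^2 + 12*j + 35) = (j + 6)/(j + 5)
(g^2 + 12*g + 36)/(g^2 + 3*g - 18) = (g + 6)/(g - 3)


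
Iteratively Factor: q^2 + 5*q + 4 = (q + 1)*(q + 4)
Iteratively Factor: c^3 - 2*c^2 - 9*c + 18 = (c + 3)*(c^2 - 5*c + 6) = (c - 2)*(c + 3)*(c - 3)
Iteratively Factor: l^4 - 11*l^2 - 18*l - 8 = (l + 1)*(l^3 - l^2 - 10*l - 8) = (l - 4)*(l + 1)*(l^2 + 3*l + 2) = (l - 4)*(l + 1)*(l + 2)*(l + 1)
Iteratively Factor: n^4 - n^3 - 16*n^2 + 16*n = (n + 4)*(n^3 - 5*n^2 + 4*n) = n*(n + 4)*(n^2 - 5*n + 4) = n*(n - 1)*(n + 4)*(n - 4)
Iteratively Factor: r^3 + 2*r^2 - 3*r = (r + 3)*(r^2 - r) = (r - 1)*(r + 3)*(r)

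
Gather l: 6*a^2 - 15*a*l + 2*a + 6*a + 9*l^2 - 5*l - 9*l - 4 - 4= 6*a^2 + 8*a + 9*l^2 + l*(-15*a - 14) - 8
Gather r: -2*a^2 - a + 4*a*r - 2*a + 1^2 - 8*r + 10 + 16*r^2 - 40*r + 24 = -2*a^2 - 3*a + 16*r^2 + r*(4*a - 48) + 35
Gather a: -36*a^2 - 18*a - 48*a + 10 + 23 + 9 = -36*a^2 - 66*a + 42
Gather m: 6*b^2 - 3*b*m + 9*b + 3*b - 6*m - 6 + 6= 6*b^2 + 12*b + m*(-3*b - 6)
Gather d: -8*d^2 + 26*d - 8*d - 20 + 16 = -8*d^2 + 18*d - 4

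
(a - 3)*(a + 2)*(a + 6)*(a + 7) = a^4 + 12*a^3 + 23*a^2 - 120*a - 252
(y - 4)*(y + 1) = y^2 - 3*y - 4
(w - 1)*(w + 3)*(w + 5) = w^3 + 7*w^2 + 7*w - 15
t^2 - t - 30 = (t - 6)*(t + 5)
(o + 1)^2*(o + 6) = o^3 + 8*o^2 + 13*o + 6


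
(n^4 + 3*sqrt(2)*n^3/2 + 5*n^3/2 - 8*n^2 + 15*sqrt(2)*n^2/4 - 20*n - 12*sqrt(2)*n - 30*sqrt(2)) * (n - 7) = n^5 - 9*n^4/2 + 3*sqrt(2)*n^4/2 - 51*n^3/2 - 27*sqrt(2)*n^3/4 - 153*sqrt(2)*n^2/4 + 36*n^2 + 54*sqrt(2)*n + 140*n + 210*sqrt(2)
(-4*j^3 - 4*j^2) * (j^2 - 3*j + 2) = -4*j^5 + 8*j^4 + 4*j^3 - 8*j^2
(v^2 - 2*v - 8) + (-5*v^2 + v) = -4*v^2 - v - 8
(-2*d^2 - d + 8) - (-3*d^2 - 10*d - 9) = d^2 + 9*d + 17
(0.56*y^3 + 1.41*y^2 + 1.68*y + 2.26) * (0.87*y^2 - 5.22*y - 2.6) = 0.4872*y^5 - 1.6965*y^4 - 7.3546*y^3 - 10.4694*y^2 - 16.1652*y - 5.876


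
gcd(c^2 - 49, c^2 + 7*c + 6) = 1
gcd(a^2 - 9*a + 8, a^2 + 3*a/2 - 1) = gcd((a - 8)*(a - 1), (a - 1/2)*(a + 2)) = 1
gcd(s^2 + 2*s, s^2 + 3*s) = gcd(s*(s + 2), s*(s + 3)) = s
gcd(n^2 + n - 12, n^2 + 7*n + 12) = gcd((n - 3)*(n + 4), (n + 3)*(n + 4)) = n + 4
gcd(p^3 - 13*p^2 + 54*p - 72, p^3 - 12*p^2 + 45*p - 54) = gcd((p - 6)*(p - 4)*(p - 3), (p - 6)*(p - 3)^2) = p^2 - 9*p + 18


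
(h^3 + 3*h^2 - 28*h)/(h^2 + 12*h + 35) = h*(h - 4)/(h + 5)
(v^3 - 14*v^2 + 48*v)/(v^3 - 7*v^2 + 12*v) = (v^2 - 14*v + 48)/(v^2 - 7*v + 12)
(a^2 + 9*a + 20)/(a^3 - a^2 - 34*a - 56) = (a + 5)/(a^2 - 5*a - 14)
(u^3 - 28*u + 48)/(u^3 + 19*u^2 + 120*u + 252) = (u^2 - 6*u + 8)/(u^2 + 13*u + 42)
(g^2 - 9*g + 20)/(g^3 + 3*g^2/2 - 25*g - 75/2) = 2*(g - 4)/(2*g^2 + 13*g + 15)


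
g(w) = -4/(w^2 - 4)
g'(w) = 8*w/(w^2 - 4)^2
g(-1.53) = 2.41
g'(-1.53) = -4.45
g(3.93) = -0.35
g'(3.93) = 0.24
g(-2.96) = -0.84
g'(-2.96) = -1.04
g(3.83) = -0.37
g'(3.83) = 0.27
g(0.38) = 1.04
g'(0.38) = 0.20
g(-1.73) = 3.97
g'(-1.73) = -13.65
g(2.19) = -5.02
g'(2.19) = 27.64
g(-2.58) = -1.51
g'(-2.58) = -2.92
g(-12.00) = -0.03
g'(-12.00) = 0.00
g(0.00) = 1.00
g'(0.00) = 0.00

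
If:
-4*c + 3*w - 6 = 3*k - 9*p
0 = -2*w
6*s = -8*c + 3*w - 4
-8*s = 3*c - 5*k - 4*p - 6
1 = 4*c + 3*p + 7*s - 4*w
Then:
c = -335/313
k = -577/939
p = -13/939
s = 238/313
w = 0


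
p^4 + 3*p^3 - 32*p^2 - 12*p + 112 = (p - 4)*(p - 2)*(p + 2)*(p + 7)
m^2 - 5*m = m*(m - 5)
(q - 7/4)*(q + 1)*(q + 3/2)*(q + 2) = q^4 + 11*q^3/4 - 11*q^2/8 - 67*q/8 - 21/4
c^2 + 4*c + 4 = (c + 2)^2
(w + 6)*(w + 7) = w^2 + 13*w + 42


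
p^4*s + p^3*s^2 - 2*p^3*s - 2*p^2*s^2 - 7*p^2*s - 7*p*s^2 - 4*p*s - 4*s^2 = (p - 4)*(p + 1)*(p + s)*(p*s + s)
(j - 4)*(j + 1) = j^2 - 3*j - 4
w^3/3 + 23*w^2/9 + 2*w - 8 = (w/3 + 1)*(w - 4/3)*(w + 6)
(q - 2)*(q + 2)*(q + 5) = q^3 + 5*q^2 - 4*q - 20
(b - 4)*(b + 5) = b^2 + b - 20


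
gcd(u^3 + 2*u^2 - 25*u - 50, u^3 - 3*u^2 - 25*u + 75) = u^2 - 25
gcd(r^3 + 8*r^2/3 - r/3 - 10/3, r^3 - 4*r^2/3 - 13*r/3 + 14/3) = r^2 + r - 2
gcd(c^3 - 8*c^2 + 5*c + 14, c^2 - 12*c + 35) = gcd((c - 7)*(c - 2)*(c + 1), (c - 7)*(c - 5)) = c - 7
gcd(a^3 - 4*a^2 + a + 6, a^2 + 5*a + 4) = a + 1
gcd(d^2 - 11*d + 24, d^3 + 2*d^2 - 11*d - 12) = d - 3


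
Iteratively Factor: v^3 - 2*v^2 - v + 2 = (v - 2)*(v^2 - 1) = (v - 2)*(v + 1)*(v - 1)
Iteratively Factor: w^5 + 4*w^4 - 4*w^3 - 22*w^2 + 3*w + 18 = (w + 1)*(w^4 + 3*w^3 - 7*w^2 - 15*w + 18) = (w - 1)*(w + 1)*(w^3 + 4*w^2 - 3*w - 18) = (w - 1)*(w + 1)*(w + 3)*(w^2 + w - 6) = (w - 2)*(w - 1)*(w + 1)*(w + 3)*(w + 3)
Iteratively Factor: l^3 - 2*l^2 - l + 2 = (l - 1)*(l^2 - l - 2) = (l - 1)*(l + 1)*(l - 2)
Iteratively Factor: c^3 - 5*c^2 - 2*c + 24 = (c - 3)*(c^2 - 2*c - 8) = (c - 4)*(c - 3)*(c + 2)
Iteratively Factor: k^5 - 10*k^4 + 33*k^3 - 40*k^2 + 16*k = (k - 4)*(k^4 - 6*k^3 + 9*k^2 - 4*k) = k*(k - 4)*(k^3 - 6*k^2 + 9*k - 4) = k*(k - 4)^2*(k^2 - 2*k + 1) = k*(k - 4)^2*(k - 1)*(k - 1)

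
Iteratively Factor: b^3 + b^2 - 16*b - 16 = (b + 1)*(b^2 - 16) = (b + 1)*(b + 4)*(b - 4)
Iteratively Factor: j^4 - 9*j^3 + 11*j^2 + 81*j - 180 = (j - 3)*(j^3 - 6*j^2 - 7*j + 60) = (j - 5)*(j - 3)*(j^2 - j - 12) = (j - 5)*(j - 3)*(j + 3)*(j - 4)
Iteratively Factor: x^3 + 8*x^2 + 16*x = (x + 4)*(x^2 + 4*x) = x*(x + 4)*(x + 4)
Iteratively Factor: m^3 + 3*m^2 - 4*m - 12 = (m + 2)*(m^2 + m - 6) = (m - 2)*(m + 2)*(m + 3)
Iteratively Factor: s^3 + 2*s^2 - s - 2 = (s + 2)*(s^2 - 1) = (s - 1)*(s + 2)*(s + 1)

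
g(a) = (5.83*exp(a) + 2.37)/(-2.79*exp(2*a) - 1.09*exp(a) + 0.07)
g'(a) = (5.83*exp(a) + 2.37)*(5.58*exp(2*a) + 1.09*exp(a))/(-2.79*exp(2*a) - 1.09*exp(a) + 0.07)^2 + 5.83*exp(a)/(-2.79*exp(2*a) - 1.09*exp(a) + 0.07)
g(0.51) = -1.27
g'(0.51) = 1.30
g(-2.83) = -671.75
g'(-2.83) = 13840.72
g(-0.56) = -3.90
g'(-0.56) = 4.23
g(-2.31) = -44.89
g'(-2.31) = 102.71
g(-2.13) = -30.96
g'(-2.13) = 58.19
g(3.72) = -0.05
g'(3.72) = 0.05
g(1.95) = -0.30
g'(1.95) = 0.30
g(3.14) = -0.09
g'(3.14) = 0.09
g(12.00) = 0.00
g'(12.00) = 0.00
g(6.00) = -0.00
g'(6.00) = 0.01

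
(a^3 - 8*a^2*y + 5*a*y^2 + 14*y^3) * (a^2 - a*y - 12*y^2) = a^5 - 9*a^4*y + a^3*y^2 + 105*a^2*y^3 - 74*a*y^4 - 168*y^5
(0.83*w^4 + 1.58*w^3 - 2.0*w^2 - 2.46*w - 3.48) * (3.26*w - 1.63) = 2.7058*w^5 + 3.7979*w^4 - 9.0954*w^3 - 4.7596*w^2 - 7.335*w + 5.6724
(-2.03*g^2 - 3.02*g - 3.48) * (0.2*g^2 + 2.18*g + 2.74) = -0.406*g^4 - 5.0294*g^3 - 12.8418*g^2 - 15.8612*g - 9.5352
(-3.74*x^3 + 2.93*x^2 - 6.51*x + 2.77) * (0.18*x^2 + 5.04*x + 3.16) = -0.6732*x^5 - 18.3222*x^4 + 1.777*x^3 - 23.053*x^2 - 6.6108*x + 8.7532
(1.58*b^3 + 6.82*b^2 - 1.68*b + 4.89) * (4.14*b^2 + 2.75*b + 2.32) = 6.5412*b^5 + 32.5798*b^4 + 15.4654*b^3 + 31.447*b^2 + 9.5499*b + 11.3448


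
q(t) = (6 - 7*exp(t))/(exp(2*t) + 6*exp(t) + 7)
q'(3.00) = 0.18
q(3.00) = -0.25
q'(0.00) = -0.46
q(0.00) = -0.07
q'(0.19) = -0.44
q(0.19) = -0.16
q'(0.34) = -0.41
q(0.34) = -0.22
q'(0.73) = -0.29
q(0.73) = -0.36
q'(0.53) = -0.36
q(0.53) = -0.29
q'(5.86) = 0.02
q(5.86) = -0.02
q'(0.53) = -0.36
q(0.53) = -0.29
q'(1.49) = -0.00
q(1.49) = -0.47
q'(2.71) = 0.19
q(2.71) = -0.31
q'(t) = (6 - 7*exp(t))*(-2*exp(2*t) - 6*exp(t))/(exp(2*t) + 6*exp(t) + 7)^2 - 7*exp(t)/(exp(2*t) + 6*exp(t) + 7) = (7*exp(2*t) - 12*exp(t) - 85)*exp(t)/(exp(4*t) + 12*exp(3*t) + 50*exp(2*t) + 84*exp(t) + 49)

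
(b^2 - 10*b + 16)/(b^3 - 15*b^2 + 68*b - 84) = (b - 8)/(b^2 - 13*b + 42)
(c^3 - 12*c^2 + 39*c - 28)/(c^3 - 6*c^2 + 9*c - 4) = (c - 7)/(c - 1)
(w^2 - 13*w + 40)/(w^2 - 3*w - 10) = (w - 8)/(w + 2)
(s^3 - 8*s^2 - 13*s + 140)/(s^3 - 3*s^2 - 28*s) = (s - 5)/s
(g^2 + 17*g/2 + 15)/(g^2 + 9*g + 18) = (g + 5/2)/(g + 3)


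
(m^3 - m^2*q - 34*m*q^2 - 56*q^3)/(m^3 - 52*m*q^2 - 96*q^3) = (-m^2 + 3*m*q + 28*q^2)/(-m^2 + 2*m*q + 48*q^2)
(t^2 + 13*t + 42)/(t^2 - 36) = (t + 7)/(t - 6)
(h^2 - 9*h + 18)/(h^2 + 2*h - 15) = (h - 6)/(h + 5)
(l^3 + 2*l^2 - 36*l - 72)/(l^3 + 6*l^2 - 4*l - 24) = (l - 6)/(l - 2)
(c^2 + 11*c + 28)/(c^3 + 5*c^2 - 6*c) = (c^2 + 11*c + 28)/(c*(c^2 + 5*c - 6))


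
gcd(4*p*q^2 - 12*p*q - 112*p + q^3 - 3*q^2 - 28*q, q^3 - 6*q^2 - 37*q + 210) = q - 7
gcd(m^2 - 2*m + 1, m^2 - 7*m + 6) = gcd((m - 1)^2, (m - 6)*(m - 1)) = m - 1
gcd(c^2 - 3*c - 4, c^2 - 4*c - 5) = c + 1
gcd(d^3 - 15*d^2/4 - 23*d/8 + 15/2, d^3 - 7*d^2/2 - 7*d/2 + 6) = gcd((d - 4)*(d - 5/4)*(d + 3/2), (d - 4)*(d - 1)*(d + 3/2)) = d^2 - 5*d/2 - 6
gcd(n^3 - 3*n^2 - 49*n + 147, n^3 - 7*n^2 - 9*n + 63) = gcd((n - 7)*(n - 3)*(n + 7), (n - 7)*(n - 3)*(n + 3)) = n^2 - 10*n + 21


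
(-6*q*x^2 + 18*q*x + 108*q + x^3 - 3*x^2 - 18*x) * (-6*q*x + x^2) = 36*q^2*x^3 - 108*q^2*x^2 - 648*q^2*x - 12*q*x^4 + 36*q*x^3 + 216*q*x^2 + x^5 - 3*x^4 - 18*x^3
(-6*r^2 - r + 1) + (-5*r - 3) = -6*r^2 - 6*r - 2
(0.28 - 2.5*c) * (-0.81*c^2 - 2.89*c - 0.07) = 2.025*c^3 + 6.9982*c^2 - 0.6342*c - 0.0196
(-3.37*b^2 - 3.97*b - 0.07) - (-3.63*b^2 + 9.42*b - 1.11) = 0.26*b^2 - 13.39*b + 1.04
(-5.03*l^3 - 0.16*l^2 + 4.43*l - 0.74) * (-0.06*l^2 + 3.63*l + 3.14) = 0.3018*l^5 - 18.2493*l^4 - 16.6408*l^3 + 15.6229*l^2 + 11.224*l - 2.3236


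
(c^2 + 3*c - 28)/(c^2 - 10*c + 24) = (c + 7)/(c - 6)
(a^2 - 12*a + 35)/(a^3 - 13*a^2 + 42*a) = (a - 5)/(a*(a - 6))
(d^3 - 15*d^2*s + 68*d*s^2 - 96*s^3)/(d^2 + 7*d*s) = (d^3 - 15*d^2*s + 68*d*s^2 - 96*s^3)/(d*(d + 7*s))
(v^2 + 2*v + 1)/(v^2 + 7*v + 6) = (v + 1)/(v + 6)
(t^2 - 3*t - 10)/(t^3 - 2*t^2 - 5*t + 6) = (t - 5)/(t^2 - 4*t + 3)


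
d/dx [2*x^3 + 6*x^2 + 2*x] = 6*x^2 + 12*x + 2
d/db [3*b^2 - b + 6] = 6*b - 1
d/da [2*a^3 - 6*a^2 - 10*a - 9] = 6*a^2 - 12*a - 10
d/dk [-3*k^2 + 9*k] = 9 - 6*k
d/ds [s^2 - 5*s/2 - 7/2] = 2*s - 5/2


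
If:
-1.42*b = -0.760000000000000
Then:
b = 0.54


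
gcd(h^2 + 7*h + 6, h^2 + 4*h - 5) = 1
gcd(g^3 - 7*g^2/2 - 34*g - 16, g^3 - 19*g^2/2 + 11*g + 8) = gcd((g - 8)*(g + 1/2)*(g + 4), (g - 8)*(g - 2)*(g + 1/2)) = g^2 - 15*g/2 - 4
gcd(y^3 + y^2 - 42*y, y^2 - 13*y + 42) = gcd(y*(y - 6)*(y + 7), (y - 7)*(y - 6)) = y - 6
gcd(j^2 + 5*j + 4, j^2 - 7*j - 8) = j + 1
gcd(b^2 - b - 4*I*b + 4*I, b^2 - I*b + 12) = b - 4*I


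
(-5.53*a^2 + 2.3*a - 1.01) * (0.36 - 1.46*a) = 8.0738*a^3 - 5.3488*a^2 + 2.3026*a - 0.3636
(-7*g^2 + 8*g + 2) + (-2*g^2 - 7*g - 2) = -9*g^2 + g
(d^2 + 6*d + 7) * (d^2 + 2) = d^4 + 6*d^3 + 9*d^2 + 12*d + 14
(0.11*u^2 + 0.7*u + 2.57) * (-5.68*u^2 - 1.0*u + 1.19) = -0.6248*u^4 - 4.086*u^3 - 15.1667*u^2 - 1.737*u + 3.0583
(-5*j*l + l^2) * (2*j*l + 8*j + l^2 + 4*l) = -10*j^2*l^2 - 40*j^2*l - 3*j*l^3 - 12*j*l^2 + l^4 + 4*l^3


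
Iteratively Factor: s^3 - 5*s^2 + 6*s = (s)*(s^2 - 5*s + 6) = s*(s - 2)*(s - 3)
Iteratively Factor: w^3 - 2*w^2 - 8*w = (w - 4)*(w^2 + 2*w) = (w - 4)*(w + 2)*(w)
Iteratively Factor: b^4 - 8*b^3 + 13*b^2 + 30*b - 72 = (b - 3)*(b^3 - 5*b^2 - 2*b + 24) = (b - 4)*(b - 3)*(b^2 - b - 6) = (b - 4)*(b - 3)*(b + 2)*(b - 3)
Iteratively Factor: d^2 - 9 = (d - 3)*(d + 3)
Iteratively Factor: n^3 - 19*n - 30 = (n + 3)*(n^2 - 3*n - 10) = (n - 5)*(n + 3)*(n + 2)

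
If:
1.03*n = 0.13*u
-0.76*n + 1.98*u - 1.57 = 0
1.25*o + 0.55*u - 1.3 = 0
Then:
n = 0.11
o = 0.67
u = 0.83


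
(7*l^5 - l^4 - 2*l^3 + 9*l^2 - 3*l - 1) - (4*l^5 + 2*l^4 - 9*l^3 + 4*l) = 3*l^5 - 3*l^4 + 7*l^3 + 9*l^2 - 7*l - 1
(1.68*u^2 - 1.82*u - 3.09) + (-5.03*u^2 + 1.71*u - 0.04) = -3.35*u^2 - 0.11*u - 3.13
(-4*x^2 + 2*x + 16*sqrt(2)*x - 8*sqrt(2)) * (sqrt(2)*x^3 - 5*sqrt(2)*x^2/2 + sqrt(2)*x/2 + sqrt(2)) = -4*sqrt(2)*x^5 + 12*sqrt(2)*x^4 + 32*x^4 - 96*x^3 - 7*sqrt(2)*x^3 - 3*sqrt(2)*x^2 + 56*x^2 + 2*sqrt(2)*x + 24*x - 16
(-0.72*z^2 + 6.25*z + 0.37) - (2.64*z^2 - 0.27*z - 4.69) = -3.36*z^2 + 6.52*z + 5.06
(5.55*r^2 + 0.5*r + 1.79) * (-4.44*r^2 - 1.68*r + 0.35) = -24.642*r^4 - 11.544*r^3 - 6.8451*r^2 - 2.8322*r + 0.6265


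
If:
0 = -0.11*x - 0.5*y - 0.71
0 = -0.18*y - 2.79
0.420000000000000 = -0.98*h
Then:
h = -0.43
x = 64.00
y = -15.50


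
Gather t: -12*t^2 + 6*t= -12*t^2 + 6*t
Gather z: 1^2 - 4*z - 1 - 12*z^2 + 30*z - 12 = -12*z^2 + 26*z - 12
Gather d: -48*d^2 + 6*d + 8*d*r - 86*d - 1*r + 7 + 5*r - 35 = -48*d^2 + d*(8*r - 80) + 4*r - 28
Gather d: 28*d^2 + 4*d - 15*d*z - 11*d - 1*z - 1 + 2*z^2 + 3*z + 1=28*d^2 + d*(-15*z - 7) + 2*z^2 + 2*z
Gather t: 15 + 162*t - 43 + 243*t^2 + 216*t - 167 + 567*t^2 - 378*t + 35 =810*t^2 - 160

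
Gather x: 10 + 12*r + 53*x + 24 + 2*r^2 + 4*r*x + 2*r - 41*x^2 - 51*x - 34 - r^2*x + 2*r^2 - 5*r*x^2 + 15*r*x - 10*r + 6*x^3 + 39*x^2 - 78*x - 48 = 4*r^2 + 4*r + 6*x^3 + x^2*(-5*r - 2) + x*(-r^2 + 19*r - 76) - 48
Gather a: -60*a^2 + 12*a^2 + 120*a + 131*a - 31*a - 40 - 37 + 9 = -48*a^2 + 220*a - 68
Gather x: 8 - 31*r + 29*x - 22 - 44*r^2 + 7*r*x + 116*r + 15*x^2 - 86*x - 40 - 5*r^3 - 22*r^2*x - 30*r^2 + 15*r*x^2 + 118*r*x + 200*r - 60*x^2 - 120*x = -5*r^3 - 74*r^2 + 285*r + x^2*(15*r - 45) + x*(-22*r^2 + 125*r - 177) - 54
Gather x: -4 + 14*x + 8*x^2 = 8*x^2 + 14*x - 4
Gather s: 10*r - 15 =10*r - 15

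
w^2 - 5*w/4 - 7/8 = (w - 7/4)*(w + 1/2)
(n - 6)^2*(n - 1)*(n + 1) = n^4 - 12*n^3 + 35*n^2 + 12*n - 36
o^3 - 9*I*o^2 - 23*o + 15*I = (o - 5*I)*(o - 3*I)*(o - I)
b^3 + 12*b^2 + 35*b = b*(b + 5)*(b + 7)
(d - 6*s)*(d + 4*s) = d^2 - 2*d*s - 24*s^2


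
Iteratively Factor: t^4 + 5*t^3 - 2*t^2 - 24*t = (t + 4)*(t^3 + t^2 - 6*t) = (t + 3)*(t + 4)*(t^2 - 2*t) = t*(t + 3)*(t + 4)*(t - 2)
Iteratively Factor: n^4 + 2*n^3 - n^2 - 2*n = (n + 2)*(n^3 - n) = (n + 1)*(n + 2)*(n^2 - n) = (n - 1)*(n + 1)*(n + 2)*(n)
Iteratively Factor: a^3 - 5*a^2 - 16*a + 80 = (a - 5)*(a^2 - 16) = (a - 5)*(a + 4)*(a - 4)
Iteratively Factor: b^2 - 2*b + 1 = (b - 1)*(b - 1)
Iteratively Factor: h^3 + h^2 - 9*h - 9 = (h - 3)*(h^2 + 4*h + 3) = (h - 3)*(h + 3)*(h + 1)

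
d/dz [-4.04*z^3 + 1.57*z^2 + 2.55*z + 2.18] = -12.12*z^2 + 3.14*z + 2.55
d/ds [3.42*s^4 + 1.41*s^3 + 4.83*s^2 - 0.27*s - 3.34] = 13.68*s^3 + 4.23*s^2 + 9.66*s - 0.27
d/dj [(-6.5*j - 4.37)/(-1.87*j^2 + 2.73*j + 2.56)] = (12.155*j^2 - 17.745*j - (3.74*j - 2.73)*(6.5*j + 4.37) - 16.64)/(-1.87*j^2 + 2.73*j + 2.56)^2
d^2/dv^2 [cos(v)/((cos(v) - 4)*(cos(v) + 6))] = (2*(1 - cos(v)^2)^2 - cos(v)^5 - 142*cos(v)^3 - 44*cos(v)^2 - 432*cos(v) + 94)/((cos(v) - 4)^3*(cos(v) + 6)^3)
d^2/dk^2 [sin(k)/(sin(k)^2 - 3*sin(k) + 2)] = (-(1 - cos(k)^2)^2 + 4*sin(k)*cos(k)^2 - 10*cos(k)^2 - 2)/((sin(k) - 2)^3*(sin(k) - 1)^2)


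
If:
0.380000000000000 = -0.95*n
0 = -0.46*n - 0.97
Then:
No Solution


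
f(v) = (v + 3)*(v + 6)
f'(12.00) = 33.00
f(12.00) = 270.00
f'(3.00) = 15.00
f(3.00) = 54.00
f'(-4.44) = 0.12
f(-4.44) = -2.25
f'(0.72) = 10.44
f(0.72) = 25.00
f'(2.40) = 13.80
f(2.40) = 45.36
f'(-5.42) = -1.84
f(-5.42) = -1.40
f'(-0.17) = 8.66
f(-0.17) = 16.50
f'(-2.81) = 3.38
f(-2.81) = 0.61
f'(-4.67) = -0.34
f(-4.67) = -2.22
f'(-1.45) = 6.10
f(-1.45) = 7.05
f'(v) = 2*v + 9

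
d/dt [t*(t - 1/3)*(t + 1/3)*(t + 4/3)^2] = 5*t^4 + 32*t^3/3 + 5*t^2 - 16*t/27 - 16/81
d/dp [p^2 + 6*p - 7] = 2*p + 6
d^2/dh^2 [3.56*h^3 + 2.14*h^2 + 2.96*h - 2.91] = 21.36*h + 4.28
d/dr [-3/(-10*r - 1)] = -30/(10*r + 1)^2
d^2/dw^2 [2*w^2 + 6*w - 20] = 4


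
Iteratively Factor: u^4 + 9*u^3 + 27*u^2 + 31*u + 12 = (u + 4)*(u^3 + 5*u^2 + 7*u + 3) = (u + 3)*(u + 4)*(u^2 + 2*u + 1) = (u + 1)*(u + 3)*(u + 4)*(u + 1)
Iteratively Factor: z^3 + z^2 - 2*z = (z)*(z^2 + z - 2) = z*(z - 1)*(z + 2)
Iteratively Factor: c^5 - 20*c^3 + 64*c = (c + 4)*(c^4 - 4*c^3 - 4*c^2 + 16*c) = (c - 4)*(c + 4)*(c^3 - 4*c) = (c - 4)*(c - 2)*(c + 4)*(c^2 + 2*c) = (c - 4)*(c - 2)*(c + 2)*(c + 4)*(c)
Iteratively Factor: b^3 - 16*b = (b)*(b^2 - 16) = b*(b + 4)*(b - 4)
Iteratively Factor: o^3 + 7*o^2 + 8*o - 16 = (o + 4)*(o^2 + 3*o - 4) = (o - 1)*(o + 4)*(o + 4)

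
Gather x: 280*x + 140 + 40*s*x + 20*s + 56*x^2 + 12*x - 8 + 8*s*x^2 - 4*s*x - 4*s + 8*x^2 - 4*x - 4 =16*s + x^2*(8*s + 64) + x*(36*s + 288) + 128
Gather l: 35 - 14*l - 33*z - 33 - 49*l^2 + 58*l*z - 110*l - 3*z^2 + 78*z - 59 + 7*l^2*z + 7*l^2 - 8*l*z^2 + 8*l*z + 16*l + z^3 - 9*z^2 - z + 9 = l^2*(7*z - 42) + l*(-8*z^2 + 66*z - 108) + z^3 - 12*z^2 + 44*z - 48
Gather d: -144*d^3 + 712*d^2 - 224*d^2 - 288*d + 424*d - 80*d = -144*d^3 + 488*d^2 + 56*d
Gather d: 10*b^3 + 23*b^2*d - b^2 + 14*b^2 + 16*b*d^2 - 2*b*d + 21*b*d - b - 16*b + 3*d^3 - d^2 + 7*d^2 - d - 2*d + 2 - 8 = 10*b^3 + 13*b^2 - 17*b + 3*d^3 + d^2*(16*b + 6) + d*(23*b^2 + 19*b - 3) - 6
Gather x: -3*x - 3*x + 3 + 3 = 6 - 6*x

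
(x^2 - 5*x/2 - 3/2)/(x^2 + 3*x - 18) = (x + 1/2)/(x + 6)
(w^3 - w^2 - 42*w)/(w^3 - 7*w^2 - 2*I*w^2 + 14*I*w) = (w + 6)/(w - 2*I)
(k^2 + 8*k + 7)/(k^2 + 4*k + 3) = (k + 7)/(k + 3)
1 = 1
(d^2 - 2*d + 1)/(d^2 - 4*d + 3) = (d - 1)/(d - 3)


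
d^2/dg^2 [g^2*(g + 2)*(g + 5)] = 12*g^2 + 42*g + 20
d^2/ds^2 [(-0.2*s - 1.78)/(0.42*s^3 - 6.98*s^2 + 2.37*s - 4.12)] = (-0.21168*s^5 - 0.249984*s^4 + 64.401968*s^3 - 535.117704*s^2 + 192.703416*s + 78.475132)/(0.074088*s^9 - 3.693816*s^8 + 62.641908*s^7 - 383.936048*s^6 + 425.94849*s^5 - 744.408318*s^4 + 443.632869*s^3 - 424.86882*s^2 + 120.687984*s - 69.934528)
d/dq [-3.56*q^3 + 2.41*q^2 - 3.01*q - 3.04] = -10.68*q^2 + 4.82*q - 3.01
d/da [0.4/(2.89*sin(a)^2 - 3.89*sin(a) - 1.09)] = (1.556 - 2.312*sin(a))*cos(a)/(-2.89*sin(a)^2 + 3.89*sin(a) + 1.09)^2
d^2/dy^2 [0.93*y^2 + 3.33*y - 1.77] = 1.86000000000000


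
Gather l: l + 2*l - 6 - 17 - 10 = 3*l - 33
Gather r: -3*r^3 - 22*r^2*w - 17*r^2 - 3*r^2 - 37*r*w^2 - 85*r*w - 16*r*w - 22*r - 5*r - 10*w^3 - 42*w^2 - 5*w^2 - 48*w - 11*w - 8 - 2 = -3*r^3 + r^2*(-22*w - 20) + r*(-37*w^2 - 101*w - 27) - 10*w^3 - 47*w^2 - 59*w - 10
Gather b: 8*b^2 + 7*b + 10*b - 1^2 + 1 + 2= 8*b^2 + 17*b + 2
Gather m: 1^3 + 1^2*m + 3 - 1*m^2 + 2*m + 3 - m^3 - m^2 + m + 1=-m^3 - 2*m^2 + 4*m + 8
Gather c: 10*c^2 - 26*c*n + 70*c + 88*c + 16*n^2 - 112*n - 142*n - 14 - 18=10*c^2 + c*(158 - 26*n) + 16*n^2 - 254*n - 32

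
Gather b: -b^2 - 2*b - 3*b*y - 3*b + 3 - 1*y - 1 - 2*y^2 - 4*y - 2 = -b^2 + b*(-3*y - 5) - 2*y^2 - 5*y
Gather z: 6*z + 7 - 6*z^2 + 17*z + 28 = -6*z^2 + 23*z + 35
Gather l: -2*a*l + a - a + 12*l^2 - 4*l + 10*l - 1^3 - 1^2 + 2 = 12*l^2 + l*(6 - 2*a)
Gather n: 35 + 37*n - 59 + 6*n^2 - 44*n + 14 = 6*n^2 - 7*n - 10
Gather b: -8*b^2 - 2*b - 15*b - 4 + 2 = -8*b^2 - 17*b - 2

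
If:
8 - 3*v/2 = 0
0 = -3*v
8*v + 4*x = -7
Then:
No Solution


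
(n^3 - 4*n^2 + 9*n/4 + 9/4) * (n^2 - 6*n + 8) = n^5 - 10*n^4 + 137*n^3/4 - 173*n^2/4 + 9*n/2 + 18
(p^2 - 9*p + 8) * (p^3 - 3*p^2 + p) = p^5 - 12*p^4 + 36*p^3 - 33*p^2 + 8*p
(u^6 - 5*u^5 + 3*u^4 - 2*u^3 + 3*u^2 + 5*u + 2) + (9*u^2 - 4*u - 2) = u^6 - 5*u^5 + 3*u^4 - 2*u^3 + 12*u^2 + u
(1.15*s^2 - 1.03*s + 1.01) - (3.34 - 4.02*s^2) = 5.17*s^2 - 1.03*s - 2.33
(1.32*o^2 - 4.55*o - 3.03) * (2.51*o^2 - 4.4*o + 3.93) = 3.3132*o^4 - 17.2285*o^3 + 17.6023*o^2 - 4.5495*o - 11.9079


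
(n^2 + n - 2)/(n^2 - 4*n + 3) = (n + 2)/(n - 3)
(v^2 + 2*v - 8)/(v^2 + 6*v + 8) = (v - 2)/(v + 2)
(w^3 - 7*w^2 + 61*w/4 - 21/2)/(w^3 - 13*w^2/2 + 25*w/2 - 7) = (w - 3/2)/(w - 1)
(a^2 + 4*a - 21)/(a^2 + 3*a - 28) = (a - 3)/(a - 4)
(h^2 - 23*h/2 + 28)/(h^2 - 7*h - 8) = (h - 7/2)/(h + 1)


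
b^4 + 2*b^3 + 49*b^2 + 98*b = b*(b + 2)*(b - 7*I)*(b + 7*I)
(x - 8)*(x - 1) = x^2 - 9*x + 8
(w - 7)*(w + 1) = w^2 - 6*w - 7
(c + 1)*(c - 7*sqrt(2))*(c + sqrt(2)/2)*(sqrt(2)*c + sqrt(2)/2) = sqrt(2)*c^4 - 13*c^3 + 3*sqrt(2)*c^3/2 - 39*c^2/2 - 13*sqrt(2)*c^2/2 - 21*sqrt(2)*c/2 - 13*c/2 - 7*sqrt(2)/2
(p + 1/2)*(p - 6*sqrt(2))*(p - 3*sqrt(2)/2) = p^3 - 15*sqrt(2)*p^2/2 + p^2/2 - 15*sqrt(2)*p/4 + 18*p + 9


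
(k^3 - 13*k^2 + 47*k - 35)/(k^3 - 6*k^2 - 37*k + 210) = (k - 1)/(k + 6)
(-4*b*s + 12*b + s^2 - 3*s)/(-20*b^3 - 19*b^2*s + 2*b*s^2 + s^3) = (s - 3)/(5*b^2 + 6*b*s + s^2)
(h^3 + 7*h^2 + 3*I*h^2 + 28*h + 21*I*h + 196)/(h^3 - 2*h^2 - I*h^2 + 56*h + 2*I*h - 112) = (h^2 + h*(7 - 4*I) - 28*I)/(h^2 + h*(-2 - 8*I) + 16*I)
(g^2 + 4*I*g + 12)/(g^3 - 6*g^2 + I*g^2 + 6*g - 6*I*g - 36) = (g + 6*I)/(g^2 + 3*g*(-2 + I) - 18*I)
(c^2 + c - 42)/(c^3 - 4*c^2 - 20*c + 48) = (c + 7)/(c^2 + 2*c - 8)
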